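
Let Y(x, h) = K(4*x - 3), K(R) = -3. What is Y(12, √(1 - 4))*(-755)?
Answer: 2265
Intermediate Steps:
Y(x, h) = -3
Y(12, √(1 - 4))*(-755) = -3*(-755) = 2265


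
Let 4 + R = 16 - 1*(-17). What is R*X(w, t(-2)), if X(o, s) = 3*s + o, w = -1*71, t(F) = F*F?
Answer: -1711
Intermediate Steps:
t(F) = F²
w = -71
R = 29 (R = -4 + (16 - 1*(-17)) = -4 + (16 + 17) = -4 + 33 = 29)
X(o, s) = o + 3*s
R*X(w, t(-2)) = 29*(-71 + 3*(-2)²) = 29*(-71 + 3*4) = 29*(-71 + 12) = 29*(-59) = -1711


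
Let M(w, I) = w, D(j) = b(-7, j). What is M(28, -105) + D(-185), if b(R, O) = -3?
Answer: 25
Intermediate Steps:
D(j) = -3
M(28, -105) + D(-185) = 28 - 3 = 25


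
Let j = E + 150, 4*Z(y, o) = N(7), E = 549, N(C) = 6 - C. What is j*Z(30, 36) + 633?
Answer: 1833/4 ≈ 458.25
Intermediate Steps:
Z(y, o) = -1/4 (Z(y, o) = (6 - 1*7)/4 = (6 - 7)/4 = (1/4)*(-1) = -1/4)
j = 699 (j = 549 + 150 = 699)
j*Z(30, 36) + 633 = 699*(-1/4) + 633 = -699/4 + 633 = 1833/4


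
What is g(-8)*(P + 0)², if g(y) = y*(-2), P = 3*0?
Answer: 0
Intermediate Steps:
P = 0
g(y) = -2*y
g(-8)*(P + 0)² = (-2*(-8))*(0 + 0)² = 16*0² = 16*0 = 0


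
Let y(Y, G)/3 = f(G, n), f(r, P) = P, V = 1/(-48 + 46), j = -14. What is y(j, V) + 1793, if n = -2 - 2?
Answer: 1781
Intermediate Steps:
V = -1/2 (V = 1/(-2) = -1/2 ≈ -0.50000)
n = -4
y(Y, G) = -12 (y(Y, G) = 3*(-4) = -12)
y(j, V) + 1793 = -12 + 1793 = 1781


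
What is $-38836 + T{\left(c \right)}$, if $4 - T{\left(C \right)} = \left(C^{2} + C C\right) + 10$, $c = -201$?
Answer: $-119644$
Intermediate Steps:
$T{\left(C \right)} = -6 - 2 C^{2}$ ($T{\left(C \right)} = 4 - \left(\left(C^{2} + C C\right) + 10\right) = 4 - \left(\left(C^{2} + C^{2}\right) + 10\right) = 4 - \left(2 C^{2} + 10\right) = 4 - \left(10 + 2 C^{2}\right) = -6 - 2 C^{2}$)
$-38836 + T{\left(c \right)} = -38836 - \left(6 + 2 \left(-201\right)^{2}\right) = -38836 - 80808 = -119644$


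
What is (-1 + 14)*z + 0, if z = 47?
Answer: 611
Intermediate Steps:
(-1 + 14)*z + 0 = (-1 + 14)*47 + 0 = 13*47 + 0 = 611 + 0 = 611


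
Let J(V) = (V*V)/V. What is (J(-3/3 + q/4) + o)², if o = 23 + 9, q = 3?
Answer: 16129/16 ≈ 1008.1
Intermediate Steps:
o = 32
J(V) = V (J(V) = V²/V = V)
(J(-3/3 + q/4) + o)² = ((-3/3 + 3/4) + 32)² = ((-3*⅓ + 3*(¼)) + 32)² = ((-1 + ¾) + 32)² = (-¼ + 32)² = (127/4)² = 16129/16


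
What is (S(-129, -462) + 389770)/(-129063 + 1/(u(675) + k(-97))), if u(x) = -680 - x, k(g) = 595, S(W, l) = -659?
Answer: -295724360/98087881 ≈ -3.0149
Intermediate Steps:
(S(-129, -462) + 389770)/(-129063 + 1/(u(675) + k(-97))) = (-659 + 389770)/(-129063 + 1/((-680 - 1*675) + 595)) = 389111/(-129063 + 1/((-680 - 675) + 595)) = 389111/(-129063 + 1/(-1355 + 595)) = 389111/(-129063 + 1/(-760)) = 389111/(-129063 - 1/760) = 389111/(-98087881/760) = 389111*(-760/98087881) = -295724360/98087881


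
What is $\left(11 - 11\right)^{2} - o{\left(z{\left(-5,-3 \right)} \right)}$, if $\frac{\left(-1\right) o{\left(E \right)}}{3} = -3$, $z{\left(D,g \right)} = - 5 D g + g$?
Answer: $-9$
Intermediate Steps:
$z{\left(D,g \right)} = g - 5 D g$ ($z{\left(D,g \right)} = - 5 D g + g = g - 5 D g$)
$o{\left(E \right)} = 9$ ($o{\left(E \right)} = \left(-3\right) \left(-3\right) = 9$)
$\left(11 - 11\right)^{2} - o{\left(z{\left(-5,-3 \right)} \right)} = \left(11 - 11\right)^{2} - 9 = 0^{2} - 9 = 0 - 9 = -9$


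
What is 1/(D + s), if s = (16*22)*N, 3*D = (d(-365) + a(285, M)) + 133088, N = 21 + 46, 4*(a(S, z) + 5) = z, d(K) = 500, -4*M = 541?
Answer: 48/3268819 ≈ 1.4684e-5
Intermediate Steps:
M = -541/4 (M = -¼*541 = -541/4 ≈ -135.25)
a(S, z) = -5 + z/4
N = 67
D = 2136787/48 (D = ((500 + (-5 + (¼)*(-541/4))) + 133088)/3 = ((500 + (-5 - 541/16)) + 133088)/3 = ((500 - 621/16) + 133088)/3 = (7379/16 + 133088)/3 = (⅓)*(2136787/16) = 2136787/48 ≈ 44516.)
s = 23584 (s = (16*22)*67 = 352*67 = 23584)
1/(D + s) = 1/(2136787/48 + 23584) = 1/(3268819/48) = 48/3268819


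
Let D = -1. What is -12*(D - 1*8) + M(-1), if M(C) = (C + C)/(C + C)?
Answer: 109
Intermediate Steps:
M(C) = 1 (M(C) = (2*C)/((2*C)) = (2*C)*(1/(2*C)) = 1)
-12*(D - 1*8) + M(-1) = -12*(-1 - 1*8) + 1 = -12*(-1 - 8) + 1 = -12*(-9) + 1 = 108 + 1 = 109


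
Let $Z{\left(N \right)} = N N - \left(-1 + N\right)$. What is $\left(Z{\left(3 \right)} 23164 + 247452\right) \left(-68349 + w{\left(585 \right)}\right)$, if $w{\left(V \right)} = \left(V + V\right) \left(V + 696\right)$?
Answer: $585900441600$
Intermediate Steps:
$w{\left(V \right)} = 2 V \left(696 + V\right)$
$Z{\left(N \right)} = 1 + N^{2} - N$ ($Z{\left(N \right)} = N^{2} - \left(-1 + N\right) = 1 + N^{2} - N$)
$\left(Z{\left(3 \right)} 23164 + 247452\right) \left(-68349 + w{\left(585 \right)}\right) = \left(\left(1 + 3^{2} - 3\right) 23164 + 247452\right) \left(-68349 + 2 \cdot 585 \left(696 + 585\right)\right) = \left(\left(1 + 9 - 3\right) 23164 + 247452\right) \left(-68349 + 2 \cdot 585 \cdot 1281\right) = \left(7 \cdot 23164 + 247452\right) \left(-68349 + 1498770\right) = \left(162148 + 247452\right) 1430421 = 409600 \cdot 1430421 = 585900441600$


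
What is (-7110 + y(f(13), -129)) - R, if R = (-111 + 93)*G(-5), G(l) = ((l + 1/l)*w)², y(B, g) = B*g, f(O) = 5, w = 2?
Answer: -145203/25 ≈ -5808.1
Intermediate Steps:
G(l) = (2*l + 2/l)² (G(l) = ((l + 1/l)*2)² = (2*l + 2/l)²)
R = -48672/25 (R = (-111 + 93)*(4*(1 + (-5)²)²/(-5)²) = -72*(1 + 25)²/25 = -72*26²/25 = -72*676/25 = -18*2704/25 = -48672/25 ≈ -1946.9)
(-7110 + y(f(13), -129)) - R = (-7110 + 5*(-129)) - 1*(-48672/25) = (-7110 - 645) + 48672/25 = -7755 + 48672/25 = -145203/25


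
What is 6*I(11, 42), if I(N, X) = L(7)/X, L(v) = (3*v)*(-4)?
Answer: -12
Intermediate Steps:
L(v) = -12*v
I(N, X) = -84/X (I(N, X) = (-12*7)/X = -84/X)
6*I(11, 42) = 6*(-84/42) = 6*(-84*1/42) = 6*(-2) = -12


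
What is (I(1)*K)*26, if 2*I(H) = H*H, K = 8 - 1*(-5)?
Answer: 169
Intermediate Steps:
K = 13 (K = 8 + 5 = 13)
I(H) = H²/2 (I(H) = (H*H)/2 = H²/2)
(I(1)*K)*26 = (((½)*1²)*13)*26 = (((½)*1)*13)*26 = ((½)*13)*26 = (13/2)*26 = 169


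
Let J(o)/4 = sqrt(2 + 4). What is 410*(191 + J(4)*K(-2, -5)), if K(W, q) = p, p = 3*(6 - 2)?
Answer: 78310 + 19680*sqrt(6) ≈ 1.2652e+5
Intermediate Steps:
p = 12 (p = 3*4 = 12)
K(W, q) = 12
J(o) = 4*sqrt(6) (J(o) = 4*sqrt(2 + 4) = 4*sqrt(6))
410*(191 + J(4)*K(-2, -5)) = 410*(191 + (4*sqrt(6))*12) = 410*(191 + 48*sqrt(6)) = 78310 + 19680*sqrt(6)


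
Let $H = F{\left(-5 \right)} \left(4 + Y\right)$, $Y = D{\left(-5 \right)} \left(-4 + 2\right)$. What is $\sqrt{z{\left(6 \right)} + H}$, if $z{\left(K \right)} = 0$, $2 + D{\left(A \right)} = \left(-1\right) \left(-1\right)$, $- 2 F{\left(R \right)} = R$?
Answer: $\sqrt{15} \approx 3.873$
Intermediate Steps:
$F{\left(R \right)} = - \frac{R}{2}$
$D{\left(A \right)} = -1$ ($D{\left(A \right)} = -2 - -1 = -2 + 1 = -1$)
$Y = 2$ ($Y = - (-4 + 2) = \left(-1\right) \left(-2\right) = 2$)
$H = 15$ ($H = \left(- \frac{1}{2}\right) \left(-5\right) \left(4 + 2\right) = \frac{5}{2} \cdot 6 = 15$)
$\sqrt{z{\left(6 \right)} + H} = \sqrt{0 + 15} = \sqrt{15}$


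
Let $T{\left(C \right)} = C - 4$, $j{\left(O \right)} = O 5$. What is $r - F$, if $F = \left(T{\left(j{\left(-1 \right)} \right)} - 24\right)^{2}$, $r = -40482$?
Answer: $-41571$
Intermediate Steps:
$j{\left(O \right)} = 5 O$
$T{\left(C \right)} = -4 + C$ ($T{\left(C \right)} = C - 4 = -4 + C$)
$F = 1089$ ($F = \left(\left(-4 + 5 \left(-1\right)\right) - 24\right)^{2} = \left(\left(-4 - 5\right) - 24\right)^{2} = \left(-9 - 24\right)^{2} = \left(-33\right)^{2} = 1089$)
$r - F = -40482 - 1089 = -41571$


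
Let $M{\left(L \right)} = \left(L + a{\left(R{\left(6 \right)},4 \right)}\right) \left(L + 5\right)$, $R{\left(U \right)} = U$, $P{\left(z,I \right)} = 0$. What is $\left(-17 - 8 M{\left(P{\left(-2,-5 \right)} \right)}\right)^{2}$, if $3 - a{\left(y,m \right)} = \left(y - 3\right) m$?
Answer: $117649$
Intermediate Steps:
$a{\left(y,m \right)} = 3 - m \left(-3 + y\right)$ ($a{\left(y,m \right)} = 3 - \left(y - 3\right) m = 3 - \left(-3 + y\right) m = 3 - m \left(-3 + y\right)$)
$M{\left(L \right)} = \left(-9 + L\right) \left(5 + L\right)$ ($M{\left(L \right)} = \left(L + \left(3 + 3 \cdot 4 - 4 \cdot 6\right)\right) \left(L + 5\right) = \left(L + \left(3 + 12 - 24\right)\right) \left(5 + L\right) = \left(L - 9\right) \left(5 + L\right) = \left(-9 + L\right) \left(5 + L\right)$)
$\left(-17 - 8 M{\left(P{\left(-2,-5 \right)} \right)}\right)^{2} = \left(-17 - 8 \left(-45 + 0^{2} - 0\right)\right)^{2} = \left(-17 - 8 \left(-45 + 0 + 0\right)\right)^{2} = \left(-17 - -360\right)^{2} = \left(-17 + 360\right)^{2} = 343^{2} = 117649$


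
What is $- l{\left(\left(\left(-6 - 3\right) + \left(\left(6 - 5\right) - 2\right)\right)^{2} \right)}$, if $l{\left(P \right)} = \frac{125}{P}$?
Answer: $- \frac{5}{4} \approx -1.25$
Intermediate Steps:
$- l{\left(\left(\left(-6 - 3\right) + \left(\left(6 - 5\right) - 2\right)\right)^{2} \right)} = - \frac{125}{\left(\left(-6 - 3\right) + \left(\left(6 - 5\right) - 2\right)\right)^{2}} = - \frac{125}{\left(-9 + \left(1 - 2\right)\right)^{2}} = - \frac{125}{\left(-9 - 1\right)^{2}} = - \frac{125}{\left(-10\right)^{2}} = - \frac{125}{100} = \left(-1\right) \frac{5}{4} = - \frac{5}{4}$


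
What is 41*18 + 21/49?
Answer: 5169/7 ≈ 738.43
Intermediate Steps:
41*18 + 21/49 = 738 + 21*(1/49) = 738 + 3/7 = 5169/7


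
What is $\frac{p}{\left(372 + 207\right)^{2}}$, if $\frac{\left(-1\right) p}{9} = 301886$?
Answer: $- \frac{301886}{37249} \approx -8.1045$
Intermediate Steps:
$p = -2716974$ ($p = \left(-9\right) 301886 = -2716974$)
$\frac{p}{\left(372 + 207\right)^{2}} = - \frac{2716974}{\left(372 + 207\right)^{2}} = - \frac{2716974}{579^{2}} = - \frac{2716974}{335241} = \left(-2716974\right) \frac{1}{335241} = - \frac{301886}{37249}$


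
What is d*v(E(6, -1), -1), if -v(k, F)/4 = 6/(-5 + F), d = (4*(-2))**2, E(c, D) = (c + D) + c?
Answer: 256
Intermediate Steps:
E(c, D) = D + 2*c (E(c, D) = (D + c) + c = D + 2*c)
d = 64 (d = (-8)**2 = 64)
v(k, F) = -24/(-5 + F)
d*v(E(6, -1), -1) = 64*(-24/(-5 - 1)) = 64*(-24/(-6)) = 64*(-24*(-1/6)) = 64*4 = 256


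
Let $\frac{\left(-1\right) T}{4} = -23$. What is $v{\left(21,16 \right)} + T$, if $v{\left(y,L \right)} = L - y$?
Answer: $87$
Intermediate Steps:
$T = 92$ ($T = \left(-4\right) \left(-23\right) = 92$)
$v{\left(21,16 \right)} + T = \left(16 - 21\right) + 92 = -5 + 92 = 87$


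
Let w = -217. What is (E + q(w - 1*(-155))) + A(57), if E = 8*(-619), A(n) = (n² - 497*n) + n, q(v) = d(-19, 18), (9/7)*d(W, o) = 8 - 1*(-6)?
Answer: -269677/9 ≈ -29964.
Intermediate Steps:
d(W, o) = 98/9 (d(W, o) = 7*(8 - 1*(-6))/9 = 7*(8 + 6)/9 = (7/9)*14 = 98/9)
q(v) = 98/9
A(n) = n² - 496*n
E = -4952
(E + q(w - 1*(-155))) + A(57) = (-4952 + 98/9) + 57*(-496 + 57) = -44470/9 + 57*(-439) = -44470/9 - 25023 = -269677/9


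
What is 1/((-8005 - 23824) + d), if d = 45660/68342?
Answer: -34171/1087605929 ≈ -3.1419e-5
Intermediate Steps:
d = 22830/34171 (d = 45660*(1/68342) = 22830/34171 ≈ 0.66811)
1/((-8005 - 23824) + d) = 1/((-8005 - 23824) + 22830/34171) = 1/(-31829 + 22830/34171) = 1/(-1087605929/34171) = -34171/1087605929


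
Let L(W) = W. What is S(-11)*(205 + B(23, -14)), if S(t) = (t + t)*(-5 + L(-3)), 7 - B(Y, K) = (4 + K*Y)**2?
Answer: -17760512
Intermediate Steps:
B(Y, K) = 7 - (4 + K*Y)**2
S(t) = -16*t (S(t) = (t + t)*(-5 - 3) = (2*t)*(-8) = -16*t)
S(-11)*(205 + B(23, -14)) = (-16*(-11))*(205 + (7 - (4 - 14*23)**2)) = 176*(205 + (7 - (4 - 322)**2)) = 176*(205 + (7 - 1*(-318)**2)) = 176*(205 + (7 - 1*101124)) = 176*(205 + (7 - 101124)) = 176*(205 - 101117) = 176*(-100912) = -17760512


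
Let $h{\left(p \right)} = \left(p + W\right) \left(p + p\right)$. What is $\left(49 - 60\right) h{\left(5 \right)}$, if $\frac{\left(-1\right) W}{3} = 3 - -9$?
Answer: $3410$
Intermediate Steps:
$W = -36$ ($W = - 3 \left(3 - -9\right) = - 3 \left(3 + 9\right) = \left(-3\right) 12 = -36$)
$h{\left(p \right)} = 2 p \left(-36 + p\right)$ ($h{\left(p \right)} = \left(p - 36\right) \left(p + p\right) = \left(-36 + p\right) 2 p = 2 p \left(-36 + p\right)$)
$\left(49 - 60\right) h{\left(5 \right)} = \left(49 - 60\right) 2 \cdot 5 \left(-36 + 5\right) = - 11 \cdot 2 \cdot 5 \left(-31\right) = \left(-11\right) \left(-310\right) = 3410$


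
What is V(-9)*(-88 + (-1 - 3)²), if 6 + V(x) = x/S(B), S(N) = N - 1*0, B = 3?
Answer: 648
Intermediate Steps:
S(N) = N (S(N) = N + 0 = N)
V(x) = -6 + x/3
V(-9)*(-88 + (-1 - 3)²) = (-6 + (⅓)*(-9))*(-88 + (-1 - 3)²) = (-6 - 3)*(-88 + (-4)²) = -9*(-88 + 16) = -9*(-72) = 648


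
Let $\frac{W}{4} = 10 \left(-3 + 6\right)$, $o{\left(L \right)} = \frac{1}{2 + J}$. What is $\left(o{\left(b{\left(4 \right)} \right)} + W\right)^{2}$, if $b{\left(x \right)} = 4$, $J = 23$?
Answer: $\frac{9006001}{625} \approx 14410.0$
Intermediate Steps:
$o{\left(L \right)} = \frac{1}{25}$ ($o{\left(L \right)} = \frac{1}{2 + 23} = \frac{1}{25}$)
$W = 120$ ($W = 4 \cdot 10 \left(-3 + 6\right) = 4 \cdot 10 \cdot 3 = 4 \cdot 30 = 120$)
$\left(o{\left(b{\left(4 \right)} \right)} + W\right)^{2} = \left(\frac{1}{25} + 120\right)^{2} = \left(\frac{3001}{25}\right)^{2} = \frac{9006001}{625}$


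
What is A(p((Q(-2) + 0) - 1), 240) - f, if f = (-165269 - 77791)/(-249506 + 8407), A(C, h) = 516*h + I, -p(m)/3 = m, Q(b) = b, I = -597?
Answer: 29713520997/241099 ≈ 1.2324e+5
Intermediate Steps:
p(m) = -3*m
A(C, h) = -597 + 516*h (A(C, h) = 516*h - 597 = -597 + 516*h)
f = 243060/241099 (f = -243060/(-241099) = -243060*(-1/241099) = 243060/241099 ≈ 1.0081)
A(p((Q(-2) + 0) - 1), 240) - f = (-597 + 516*240) - 1*243060/241099 = (-597 + 123840) - 243060/241099 = 123243 - 243060/241099 = 29713520997/241099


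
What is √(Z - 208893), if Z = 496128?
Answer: 3*√31915 ≈ 535.94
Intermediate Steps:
√(Z - 208893) = √(496128 - 208893) = √287235 = 3*√31915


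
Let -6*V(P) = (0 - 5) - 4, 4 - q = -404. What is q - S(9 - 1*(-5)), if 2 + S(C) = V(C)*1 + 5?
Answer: 807/2 ≈ 403.50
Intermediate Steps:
q = 408 (q = 4 - 1*(-404) = 4 + 404 = 408)
V(P) = 3/2 (V(P) = -((0 - 5) - 4)/6 = -(-5 - 4)/6 = -1/6*(-9) = 3/2)
S(C) = 9/2 (S(C) = -2 + ((3/2)*1 + 5) = -2 + (3/2 + 5) = -2 + 13/2 = 9/2)
q - S(9 - 1*(-5)) = 408 - 1*9/2 = 408 - 9/2 = 807/2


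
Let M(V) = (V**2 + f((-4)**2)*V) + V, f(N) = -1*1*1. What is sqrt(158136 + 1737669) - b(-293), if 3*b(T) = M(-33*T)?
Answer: -31163187 + 9*sqrt(23405) ≈ -3.1162e+7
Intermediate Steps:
f(N) = -1 (f(N) = -1*1 = -1)
M(V) = V**2 (M(V) = (V**2 - V) + V = V**2)
b(T) = 363*T**2 (b(T) = (-33*T)**2/3 = (1089*T**2)/3 = 363*T**2)
sqrt(158136 + 1737669) - b(-293) = sqrt(158136 + 1737669) - 363*(-293)**2 = sqrt(1895805) - 363*85849 = 9*sqrt(23405) - 1*31163187 = 9*sqrt(23405) - 31163187 = -31163187 + 9*sqrt(23405)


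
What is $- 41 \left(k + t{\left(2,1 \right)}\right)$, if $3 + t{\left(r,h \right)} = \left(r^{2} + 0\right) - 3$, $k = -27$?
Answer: $1189$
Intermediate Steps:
$t{\left(r,h \right)} = -6 + r^{2}$ ($t{\left(r,h \right)} = -3 + \left(\left(r^{2} + 0\right) - 3\right) = -3 + \left(r^{2} - 3\right) = -3 + \left(-3 + r^{2}\right) = -6 + r^{2}$)
$- 41 \left(k + t{\left(2,1 \right)}\right) = - 41 \left(-27 - \left(6 - 2^{2}\right)\right) = - 41 \left(-27 + \left(-6 + 4\right)\right) = - 41 \left(-27 - 2\right) = \left(-41\right) \left(-29\right) = 1189$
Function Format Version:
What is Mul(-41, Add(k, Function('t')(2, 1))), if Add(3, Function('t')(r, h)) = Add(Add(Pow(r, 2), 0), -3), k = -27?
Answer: 1189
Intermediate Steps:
Function('t')(r, h) = Add(-6, Pow(r, 2)) (Function('t')(r, h) = Add(-3, Add(Add(Pow(r, 2), 0), -3)) = Add(-3, Add(Pow(r, 2), -3)) = Add(-3, Add(-3, Pow(r, 2))) = Add(-6, Pow(r, 2)))
Mul(-41, Add(k, Function('t')(2, 1))) = Mul(-41, Add(-27, Add(-6, Pow(2, 2)))) = Mul(-41, Add(-27, Add(-6, 4))) = Mul(-41, Add(-27, -2)) = Mul(-41, -29) = 1189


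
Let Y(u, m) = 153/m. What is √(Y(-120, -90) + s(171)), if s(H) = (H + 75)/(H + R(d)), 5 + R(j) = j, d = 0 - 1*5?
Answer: I*√445970/1610 ≈ 0.41479*I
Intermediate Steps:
d = -5 (d = 0 - 5 = -5)
R(j) = -5 + j
s(H) = (75 + H)/(-10 + H) (s(H) = (H + 75)/(H + (-5 - 5)) = (75 + H)/(H - 10) = (75 + H)/(-10 + H))
√(Y(-120, -90) + s(171)) = √(153/(-90) + (75 + 171)/(-10 + 171)) = √(153*(-1/90) + 246/161) = √(-17/10 + (1/161)*246) = √(-17/10 + 246/161) = √(-277/1610) = I*√445970/1610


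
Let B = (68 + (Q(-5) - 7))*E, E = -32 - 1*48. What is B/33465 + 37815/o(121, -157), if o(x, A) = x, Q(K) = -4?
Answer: 84328481/269951 ≈ 312.38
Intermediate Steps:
E = -80 (E = -32 - 48 = -80)
B = -4560 (B = (68 + (-4 - 7))*(-80) = (68 - 11)*(-80) = 57*(-80) = -4560)
B/33465 + 37815/o(121, -157) = -4560/33465 + 37815/121 = -4560*1/33465 + 37815*(1/121) = -304/2231 + 37815/121 = 84328481/269951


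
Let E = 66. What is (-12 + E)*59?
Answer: 3186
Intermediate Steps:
(-12 + E)*59 = (-12 + 66)*59 = 54*59 = 3186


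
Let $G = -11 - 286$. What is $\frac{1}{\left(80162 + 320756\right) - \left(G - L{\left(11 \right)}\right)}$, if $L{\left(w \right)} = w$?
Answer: $\frac{1}{401226} \approx 2.4924 \cdot 10^{-6}$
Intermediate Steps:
$G = -297$ ($G = -11 - 286 = -297$)
$\frac{1}{\left(80162 + 320756\right) - \left(G - L{\left(11 \right)}\right)} = \frac{1}{\left(80162 + 320756\right) + \left(11 - -297\right)} = \frac{1}{400918 + \left(11 + 297\right)} = \frac{1}{400918 + 308} = \frac{1}{401226}$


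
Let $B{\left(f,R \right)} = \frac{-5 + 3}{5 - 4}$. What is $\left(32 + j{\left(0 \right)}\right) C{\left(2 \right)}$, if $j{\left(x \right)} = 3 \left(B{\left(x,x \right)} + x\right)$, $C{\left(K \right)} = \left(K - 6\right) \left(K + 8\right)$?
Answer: $-1040$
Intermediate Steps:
$B{\left(f,R \right)} = -2$ ($B{\left(f,R \right)} = - \frac{2}{1} = \left(-2\right) 1 = -2$)
$C{\left(K \right)} = \left(-6 + K\right) \left(8 + K\right)$
$j{\left(x \right)} = -6 + 3 x$ ($j{\left(x \right)} = 3 \left(-2 + x\right) = -6 + 3 x$)
$\left(32 + j{\left(0 \right)}\right) C{\left(2 \right)} = \left(32 + \left(-6 + 3 \cdot 0\right)\right) \left(-48 + 2^{2} + 2 \cdot 2\right) = \left(32 + \left(-6 + 0\right)\right) \left(-48 + 4 + 4\right) = \left(32 - 6\right) \left(-40\right) = 26 \left(-40\right) = -1040$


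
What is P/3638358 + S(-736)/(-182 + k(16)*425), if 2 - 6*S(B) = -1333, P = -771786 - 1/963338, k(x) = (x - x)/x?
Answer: -228792704435537/159476067614682 ≈ -1.4347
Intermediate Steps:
k(x) = 0 (k(x) = 0/x = 0)
P = -743490781669/963338 (P = -771786 - 1*1/963338 = -771786 - 1/963338 = -743490781669/963338 ≈ -7.7179e+5)
S(B) = 445/2 (S(B) = 1/3 - 1/6*(-1333) = 1/3 + 1333/6 = 445/2)
P/3638358 + S(-736)/(-182 + k(16)*425) = -743490781669/963338/3638358 + 445/(2*(-182 + 0*425)) = -743490781669/963338*1/3638358 + 445/(2*(-182 + 0)) = -743490781669/3504968519004 + (445/2)/(-182) = -743490781669/3504968519004 + (445/2)*(-1/182) = -743490781669/3504968519004 - 445/364 = -228792704435537/159476067614682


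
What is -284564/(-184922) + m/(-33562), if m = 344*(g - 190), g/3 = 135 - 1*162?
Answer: 6697426374/1551588041 ≈ 4.3165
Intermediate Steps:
g = -81 (g = 3*(135 - 1*162) = 3*(135 - 162) = 3*(-27) = -81)
m = -93224 (m = 344*(-81 - 190) = 344*(-271) = -93224)
-284564/(-184922) + m/(-33562) = -284564/(-184922) - 93224/(-33562) = -284564*(-1/184922) - 93224*(-1/33562) = 142282/92461 + 46612/16781 = 6697426374/1551588041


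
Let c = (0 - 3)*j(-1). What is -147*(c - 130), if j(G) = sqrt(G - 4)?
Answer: 19110 + 441*I*sqrt(5) ≈ 19110.0 + 986.11*I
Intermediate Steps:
j(G) = sqrt(-4 + G)
c = -3*I*sqrt(5) (c = (0 - 3)*sqrt(-4 - 1) = -3*I*sqrt(5) ≈ -6.7082*I)
-147*(c - 130) = -147*(-3*I*sqrt(5) - 130) = -147*(-130 - 3*I*sqrt(5)) = 19110 + 441*I*sqrt(5)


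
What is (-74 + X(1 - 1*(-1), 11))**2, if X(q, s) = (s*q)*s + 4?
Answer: 29584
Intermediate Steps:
X(q, s) = 4 + q*s**2 (X(q, s) = (q*s)*s + 4 = q*s**2 + 4 = 4 + q*s**2)
(-74 + X(1 - 1*(-1), 11))**2 = (-74 + (4 + (1 - 1*(-1))*11**2))**2 = (-74 + (4 + (1 + 1)*121))**2 = (-74 + (4 + 2*121))**2 = (-74 + (4 + 242))**2 = (-74 + 246)**2 = 172**2 = 29584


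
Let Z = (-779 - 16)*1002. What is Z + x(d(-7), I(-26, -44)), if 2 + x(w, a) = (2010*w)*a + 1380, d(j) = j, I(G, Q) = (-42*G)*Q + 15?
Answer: 675029098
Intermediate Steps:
I(G, Q) = 15 - 42*G*Q (I(G, Q) = -42*G*Q + 15 = 15 - 42*G*Q)
x(w, a) = 1378 + 2010*a*w (x(w, a) = -2 + ((2010*w)*a + 1380) = -2 + (2010*a*w + 1380) = -2 + (1380 + 2010*a*w) = 1378 + 2010*a*w)
Z = -796590 (Z = -795*1002 = -796590)
Z + x(d(-7), I(-26, -44)) = -796590 + (1378 + 2010*(15 - 42*(-26)*(-44))*(-7)) = -796590 + (1378 + 2010*(15 - 48048)*(-7)) = -796590 + (1378 + 2010*(-48033)*(-7)) = -796590 + (1378 + 675824310) = -796590 + 675825688 = 675029098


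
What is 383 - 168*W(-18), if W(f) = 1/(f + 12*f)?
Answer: 14965/39 ≈ 383.72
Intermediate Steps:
W(f) = 1/(13*f)
383 - 168*W(-18) = 383 - 168/(13*(-18)) = 383 - 168*(-1)/(13*18) = 383 - 168*(-1/234) = 383 + 28/39 = 14965/39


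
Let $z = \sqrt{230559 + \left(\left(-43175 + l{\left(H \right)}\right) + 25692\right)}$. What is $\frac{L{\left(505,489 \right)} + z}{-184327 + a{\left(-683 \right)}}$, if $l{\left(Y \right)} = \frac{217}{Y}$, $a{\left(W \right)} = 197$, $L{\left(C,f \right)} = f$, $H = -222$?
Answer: $- \frac{489}{184130} - \frac{\sqrt{10501189410}}{40876860} \approx -0.0051627$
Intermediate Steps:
$z = \frac{\sqrt{10501189410}}{222}$ ($z = \sqrt{230559 + \left(\left(-43175 + \frac{217}{-222}\right) + 25692\right)} = \sqrt{230559 + \left(\left(-43175 + 217 \left(- \frac{1}{222}\right)\right) + 25692\right)} = \sqrt{230559 + \left(\left(-43175 - \frac{217}{222}\right) + 25692\right)} = \sqrt{230559 + \left(- \frac{9585067}{222} + 25692\right)} = \sqrt{230559 - \frac{3881443}{222}} = \sqrt{\frac{47302655}{222}} = \frac{\sqrt{10501189410}}{222} \approx 461.6$)
$\frac{L{\left(505,489 \right)} + z}{-184327 + a{\left(-683 \right)}} = \frac{489 + \frac{\sqrt{10501189410}}{222}}{-184327 + 197} = \frac{489 + \frac{\sqrt{10501189410}}{222}}{-184130} = \left(489 + \frac{\sqrt{10501189410}}{222}\right) \left(- \frac{1}{184130}\right) = - \frac{489}{184130} - \frac{\sqrt{10501189410}}{40876860}$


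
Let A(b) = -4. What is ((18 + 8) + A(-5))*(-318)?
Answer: -6996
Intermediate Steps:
((18 + 8) + A(-5))*(-318) = ((18 + 8) - 4)*(-318) = (26 - 4)*(-318) = 22*(-318) = -6996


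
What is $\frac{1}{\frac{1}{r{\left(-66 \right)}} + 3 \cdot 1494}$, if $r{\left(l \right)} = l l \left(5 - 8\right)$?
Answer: $\frac{13068}{58570775} \approx 0.00022311$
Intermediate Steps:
$r{\left(l \right)} = - 3 l^{2}$ ($r{\left(l \right)} = l^{2} \left(-3\right) = - 3 l^{2}$)
$\frac{1}{\frac{1}{r{\left(-66 \right)}} + 3 \cdot 1494} = \frac{1}{\frac{1}{\left(-3\right) \left(-66\right)^{2}} + 3 \cdot 1494} = \frac{1}{\frac{1}{\left(-3\right) 4356} + 4482} = \frac{1}{\frac{1}{-13068} + 4482} = \frac{1}{- \frac{1}{13068} + 4482} = \frac{1}{\frac{58570775}{13068}} = \frac{13068}{58570775}$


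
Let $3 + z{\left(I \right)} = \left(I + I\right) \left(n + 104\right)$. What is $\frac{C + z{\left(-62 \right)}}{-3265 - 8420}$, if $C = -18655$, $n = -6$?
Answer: $\frac{2054}{779} \approx 2.6367$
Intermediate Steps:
$z{\left(I \right)} = -3 + 196 I$ ($z{\left(I \right)} = -3 + \left(I + I\right) \left(-6 + 104\right) = -3 + 2 I 98 = -3 + 196 I$)
$\frac{C + z{\left(-62 \right)}}{-3265 - 8420} = \frac{-18655 + \left(-3 + 196 \left(-62\right)\right)}{-3265 - 8420} = \frac{-18655 - 12155}{-11685} = \left(-18655 - 12155\right) \left(- \frac{1}{11685}\right) = \left(-30810\right) \left(- \frac{1}{11685}\right) = \frac{2054}{779}$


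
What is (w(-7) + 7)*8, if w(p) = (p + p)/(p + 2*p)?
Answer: 184/3 ≈ 61.333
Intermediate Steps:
w(p) = 2/3 (w(p) = (2*p)/((3*p)) = (2*p)*(1/(3*p)) = 2/3)
(w(-7) + 7)*8 = (2/3 + 7)*8 = (23/3)*8 = 184/3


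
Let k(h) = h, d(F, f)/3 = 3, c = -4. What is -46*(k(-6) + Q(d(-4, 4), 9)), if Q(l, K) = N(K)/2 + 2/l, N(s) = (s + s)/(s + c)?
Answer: 8234/45 ≈ 182.98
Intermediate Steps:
d(F, f) = 9 (d(F, f) = 3*3 = 9)
N(s) = 2*s/(-4 + s) (N(s) = (s + s)/(s - 4) = (2*s)/(-4 + s) = 2*s/(-4 + s))
Q(l, K) = 2/l + K/(-4 + K) (Q(l, K) = (2*K/(-4 + K))/2 + 2/l = (2*K/(-4 + K))*(1/2) + 2/l = K/(-4 + K) + 2/l = 2/l + K/(-4 + K))
-46*(k(-6) + Q(d(-4, 4), 9)) = -46*(-6 + (-8 + 2*9 + 9*9)/(9*(-4 + 9))) = -46*(-6 + (1/9)*(-8 + 18 + 81)/5) = -46*(-6 + (1/9)*(1/5)*91) = -46*(-6 + 91/45) = -46*(-179/45) = 8234/45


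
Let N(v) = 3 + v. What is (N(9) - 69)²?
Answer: 3249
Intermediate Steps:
(N(9) - 69)² = ((3 + 9) - 69)² = (12 - 69)² = (-57)² = 3249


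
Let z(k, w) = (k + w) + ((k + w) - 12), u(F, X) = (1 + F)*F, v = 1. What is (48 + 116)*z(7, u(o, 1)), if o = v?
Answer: 984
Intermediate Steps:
o = 1
u(F, X) = F*(1 + F)
z(k, w) = -12 + 2*k + 2*w (z(k, w) = (k + w) + (-12 + k + w) = -12 + 2*k + 2*w)
(48 + 116)*z(7, u(o, 1)) = (48 + 116)*(-12 + 2*7 + 2*(1*(1 + 1))) = 164*(-12 + 14 + 2*(1*2)) = 164*(-12 + 14 + 2*2) = 164*(-12 + 14 + 4) = 164*6 = 984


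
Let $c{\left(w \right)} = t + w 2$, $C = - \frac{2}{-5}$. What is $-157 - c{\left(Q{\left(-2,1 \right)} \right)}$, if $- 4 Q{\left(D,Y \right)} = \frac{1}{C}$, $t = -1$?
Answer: $- \frac{619}{4} \approx -154.75$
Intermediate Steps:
$C = \frac{2}{5}$ ($C = \left(-2\right) \left(- \frac{1}{5}\right) = \frac{2}{5} \approx 0.4$)
$Q{\left(D,Y \right)} = - \frac{5}{8}$ ($Q{\left(D,Y \right)} = - \frac{1}{4 \cdot \frac{2}{5}} = \left(- \frac{1}{4}\right) \frac{5}{2} = - \frac{5}{8}$)
$c{\left(w \right)} = -1 + 2 w$ ($c{\left(w \right)} = -1 + w 2 = -1 + 2 w$)
$-157 - c{\left(Q{\left(-2,1 \right)} \right)} = -157 - \left(-1 + 2 \left(- \frac{5}{8}\right)\right) = -157 - \left(-1 - \frac{5}{4}\right) = -157 - - \frac{9}{4} = -157 + \frac{9}{4} = - \frac{619}{4}$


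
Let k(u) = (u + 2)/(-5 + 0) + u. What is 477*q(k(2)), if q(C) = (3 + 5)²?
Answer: 30528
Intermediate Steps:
k(u) = -⅖ + 4*u/5 (k(u) = (2 + u)/(-5) + u = (2 + u)*(-⅕) + u = (-⅖ - u/5) + u = -⅖ + 4*u/5)
q(C) = 64 (q(C) = 8² = 64)
477*q(k(2)) = 477*64 = 30528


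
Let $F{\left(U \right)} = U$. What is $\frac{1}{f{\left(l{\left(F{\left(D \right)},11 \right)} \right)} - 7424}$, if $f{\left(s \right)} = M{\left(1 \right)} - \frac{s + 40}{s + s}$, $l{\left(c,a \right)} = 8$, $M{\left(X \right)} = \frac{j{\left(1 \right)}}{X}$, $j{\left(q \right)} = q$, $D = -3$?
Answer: $- \frac{1}{7426} \approx -0.00013466$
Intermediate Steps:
$M{\left(X \right)} = \frac{1}{X}$ ($M{\left(X \right)} = 1 \frac{1}{X} = \frac{1}{X}$)
$f{\left(s \right)} = 1 - \frac{40 + s}{2 s}$ ($f{\left(s \right)} = 1^{-1} - \frac{s + 40}{s + s} = 1 - \frac{40 + s}{2 s}$)
$\frac{1}{f{\left(l{\left(F{\left(D \right)},11 \right)} \right)} - 7424} = \frac{1}{\frac{-40 + 8}{2 \cdot 8} - 7424} = \frac{1}{\frac{1}{2} \cdot \frac{1}{8} \left(-32\right) - 7424} = \frac{1}{-2 - 7424} = \frac{1}{-7426} = - \frac{1}{7426}$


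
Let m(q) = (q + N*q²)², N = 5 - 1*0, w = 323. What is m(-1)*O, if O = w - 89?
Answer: 3744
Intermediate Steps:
N = 5 (N = 5 + 0 = 5)
O = 234 (O = 323 - 89 = 234)
m(q) = (q + 5*q²)²
m(-1)*O = ((-1)²*(1 + 5*(-1))²)*234 = (1*(1 - 5)²)*234 = (1*(-4)²)*234 = (1*16)*234 = 16*234 = 3744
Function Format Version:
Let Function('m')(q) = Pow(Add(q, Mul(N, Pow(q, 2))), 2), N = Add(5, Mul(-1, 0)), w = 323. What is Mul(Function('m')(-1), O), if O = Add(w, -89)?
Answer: 3744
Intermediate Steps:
N = 5 (N = Add(5, 0) = 5)
O = 234 (O = Add(323, -89) = 234)
Function('m')(q) = Pow(Add(q, Mul(5, Pow(q, 2))), 2)
Mul(Function('m')(-1), O) = Mul(Mul(Pow(-1, 2), Pow(Add(1, Mul(5, -1)), 2)), 234) = Mul(Mul(1, Pow(Add(1, -5), 2)), 234) = Mul(Mul(1, Pow(-4, 2)), 234) = Mul(Mul(1, 16), 234) = Mul(16, 234) = 3744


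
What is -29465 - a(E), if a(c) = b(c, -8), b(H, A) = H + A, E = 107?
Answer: -29564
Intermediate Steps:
b(H, A) = A + H
a(c) = -8 + c
-29465 - a(E) = -29465 - (-8 + 107) = -29465 - 1*99 = -29465 - 99 = -29564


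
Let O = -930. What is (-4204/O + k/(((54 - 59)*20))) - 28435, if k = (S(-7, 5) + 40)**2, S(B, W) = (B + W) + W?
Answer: -264575417/9300 ≈ -28449.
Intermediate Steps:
S(B, W) = B + 2*W
k = 1849 (k = ((-7 + 2*5) + 40)**2 = ((-7 + 10) + 40)**2 = (3 + 40)**2 = 43**2 = 1849)
(-4204/O + k/(((54 - 59)*20))) - 28435 = (-4204/(-930) + 1849/(((54 - 59)*20))) - 28435 = (-4204*(-1/930) + 1849/((-5*20))) - 28435 = (2102/465 + 1849/(-100)) - 28435 = (2102/465 + 1849*(-1/100)) - 28435 = (2102/465 - 1849/100) - 28435 = -129917/9300 - 28435 = -264575417/9300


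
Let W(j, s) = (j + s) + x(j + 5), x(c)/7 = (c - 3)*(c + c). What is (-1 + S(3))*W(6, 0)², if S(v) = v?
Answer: 3065288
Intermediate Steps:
x(c) = 14*c*(-3 + c) (x(c) = 7*((c - 3)*(c + c)) = 7*((-3 + c)*(2*c)) = 7*(2*c*(-3 + c)) = 14*c*(-3 + c))
W(j, s) = j + s + 14*(2 + j)*(5 + j) (W(j, s) = (j + s) + 14*(j + 5)*(-3 + (j + 5)) = (j + s) + 14*(5 + j)*(-3 + (5 + j)) = (j + s) + 14*(5 + j)*(2 + j) = (j + s) + 14*(2 + j)*(5 + j) = j + s + 14*(2 + j)*(5 + j))
(-1 + S(3))*W(6, 0)² = (-1 + 3)*(6 + 0 + 14*(2 + 6)*(5 + 6))² = 2*(6 + 0 + 14*8*11)² = 2*(6 + 0 + 1232)² = 2*1238² = 2*1532644 = 3065288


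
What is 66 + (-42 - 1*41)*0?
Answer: 66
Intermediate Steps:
66 + (-42 - 1*41)*0 = 66 + (-42 - 41)*0 = 66 - 83*0 = 66 + 0 = 66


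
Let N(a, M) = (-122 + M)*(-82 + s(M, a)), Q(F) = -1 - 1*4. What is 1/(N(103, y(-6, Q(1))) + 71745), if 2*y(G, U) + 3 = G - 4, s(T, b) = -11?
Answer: 2/167391 ≈ 1.1948e-5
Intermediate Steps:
Q(F) = -5 (Q(F) = -1 - 4 = -5)
y(G, U) = -7/2 + G/2 (y(G, U) = -3/2 + (G - 4)/2 = -3/2 + (-4 + G)/2 = -3/2 + (-2 + G/2) = -7/2 + G/2)
N(a, M) = 11346 - 93*M (N(a, M) = (-122 + M)*(-82 - 11) = (-122 + M)*(-93) = 11346 - 93*M)
1/(N(103, y(-6, Q(1))) + 71745) = 1/((11346 - 93*(-7/2 + (1/2)*(-6))) + 71745) = 1/((11346 - 93*(-7/2 - 3)) + 71745) = 1/((11346 - 93*(-13/2)) + 71745) = 1/((11346 + 1209/2) + 71745) = 1/(23901/2 + 71745) = 1/(167391/2) = 2/167391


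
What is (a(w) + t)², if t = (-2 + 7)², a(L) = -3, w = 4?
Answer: 484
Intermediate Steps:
t = 25 (t = 5² = 25)
(a(w) + t)² = (-3 + 25)² = 22² = 484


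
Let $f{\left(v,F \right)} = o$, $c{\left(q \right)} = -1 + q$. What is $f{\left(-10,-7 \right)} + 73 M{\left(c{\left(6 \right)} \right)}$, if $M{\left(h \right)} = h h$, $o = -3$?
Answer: $1822$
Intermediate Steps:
$f{\left(v,F \right)} = -3$
$M{\left(h \right)} = h^{2}$
$f{\left(-10,-7 \right)} + 73 M{\left(c{\left(6 \right)} \right)} = -3 + 73 \left(-1 + 6\right)^{2} = -3 + 73 \cdot 5^{2} = -3 + 73 \cdot 25 = -3 + 1825 = 1822$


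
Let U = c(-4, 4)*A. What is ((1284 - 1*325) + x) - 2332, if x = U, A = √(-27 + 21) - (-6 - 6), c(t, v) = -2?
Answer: -1397 - 2*I*√6 ≈ -1397.0 - 4.899*I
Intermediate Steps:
A = 12 + I*√6 (A = √(-6) - 1*(-12) = I*√6 + 12 = 12 + I*√6 ≈ 12.0 + 2.4495*I)
U = -24 - 2*I*√6 (U = -2*(12 + I*√6) = -24 - 2*I*√6 ≈ -24.0 - 4.899*I)
x = -24 - 2*I*√6 ≈ -24.0 - 4.899*I
((1284 - 1*325) + x) - 2332 = ((1284 - 1*325) + (-24 - 2*I*√6)) - 2332 = ((1284 - 325) + (-24 - 2*I*√6)) - 2332 = (959 + (-24 - 2*I*√6)) - 2332 = (935 - 2*I*√6) - 2332 = -1397 - 2*I*√6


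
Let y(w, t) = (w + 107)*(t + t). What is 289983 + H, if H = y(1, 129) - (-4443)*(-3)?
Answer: 304518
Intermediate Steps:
y(w, t) = 2*t*(107 + w) (y(w, t) = (107 + w)*(2*t) = 2*t*(107 + w))
H = 14535 (H = 2*129*(107 + 1) - (-4443)*(-3) = 2*129*108 - 1*13329 = 27864 - 13329 = 14535)
289983 + H = 289983 + 14535 = 304518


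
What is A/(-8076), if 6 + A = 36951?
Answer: -12315/2692 ≈ -4.5747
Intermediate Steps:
A = 36945 (A = -6 + 36951 = 36945)
A/(-8076) = 36945/(-8076) = 36945*(-1/8076) = -12315/2692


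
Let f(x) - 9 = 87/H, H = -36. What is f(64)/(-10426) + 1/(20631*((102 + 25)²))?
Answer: -224681277/355828578664 ≈ -0.00063143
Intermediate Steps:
f(x) = 79/12 (f(x) = 9 + 87/(-36) = 9 + 87*(-1/36) = 9 - 29/12 = 79/12)
f(64)/(-10426) + 1/(20631*((102 + 25)²)) = (79/12)/(-10426) + 1/(20631*((102 + 25)²)) = (79/12)*(-1/10426) + 1/(20631*(127²)) = -79/125112 + (1/20631)/16129 = -79/125112 + (1/20631)*(1/16129) = -79/125112 + 1/332757399 = -224681277/355828578664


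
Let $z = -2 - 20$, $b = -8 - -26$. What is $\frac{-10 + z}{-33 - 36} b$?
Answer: $\frac{192}{23} \approx 8.3478$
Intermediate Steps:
$b = 18$ ($b = -8 + 26 = 18$)
$z = -22$ ($z = -2 - 20 = -22$)
$\frac{-10 + z}{-33 - 36} b = \frac{-10 - 22}{-33 - 36} \cdot 18 = - \frac{32}{-33 - 36} \cdot 18 = - \frac{32}{-69} \cdot 18 = \left(-32\right) \left(- \frac{1}{69}\right) 18 = \frac{32}{69} \cdot 18 = \frac{192}{23}$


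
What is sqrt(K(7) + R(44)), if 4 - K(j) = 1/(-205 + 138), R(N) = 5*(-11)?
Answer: 2*I*sqrt(57218)/67 ≈ 7.1404*I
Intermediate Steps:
R(N) = -55
K(j) = 269/67 (K(j) = 4 - 1/(-205 + 138) = 4 - 1/(-67) = 4 - 1*(-1/67) = 4 + 1/67 = 269/67)
sqrt(K(7) + R(44)) = sqrt(269/67 - 55) = sqrt(-3416/67) = 2*I*sqrt(57218)/67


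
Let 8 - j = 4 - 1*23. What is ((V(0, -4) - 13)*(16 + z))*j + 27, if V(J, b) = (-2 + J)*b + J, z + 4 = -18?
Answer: 837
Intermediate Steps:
z = -22 (z = -4 - 18 = -22)
V(J, b) = J + b*(-2 + J) (V(J, b) = b*(-2 + J) + J = J + b*(-2 + J))
j = 27 (j = 8 - (4 - 1*23) = 8 - (4 - 23) = 8 - 1*(-19) = 8 + 19 = 27)
((V(0, -4) - 13)*(16 + z))*j + 27 = (((0 - 2*(-4) + 0*(-4)) - 13)*(16 - 22))*27 + 27 = (((0 + 8 + 0) - 13)*(-6))*27 + 27 = ((8 - 13)*(-6))*27 + 27 = -5*(-6)*27 + 27 = 30*27 + 27 = 810 + 27 = 837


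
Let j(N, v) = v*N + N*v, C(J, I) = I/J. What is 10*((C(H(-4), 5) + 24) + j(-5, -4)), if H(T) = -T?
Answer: 1305/2 ≈ 652.50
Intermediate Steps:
j(N, v) = 2*N*v (j(N, v) = N*v + N*v = 2*N*v)
10*((C(H(-4), 5) + 24) + j(-5, -4)) = 10*((5/((-1*(-4))) + 24) + 2*(-5)*(-4)) = 10*((5/4 + 24) + 40) = 10*(101/4 + 40) = 10*(261/4) = 1305/2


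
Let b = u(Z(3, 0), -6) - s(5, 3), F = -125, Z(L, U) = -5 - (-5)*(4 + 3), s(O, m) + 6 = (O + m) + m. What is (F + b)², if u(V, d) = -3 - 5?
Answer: 19044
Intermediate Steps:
s(O, m) = -6 + O + 2*m (s(O, m) = -6 + ((O + m) + m) = -6 + (O + 2*m) = -6 + O + 2*m)
Z(L, U) = 30 (Z(L, U) = -5 - (-5)*7 = -5 - 1*(-35) = -5 + 35 = 30)
u(V, d) = -8
b = -13 (b = -8 - (-6 + 5 + 2*3) = -8 - (-6 + 5 + 6) = -8 - 1*5 = -8 - 5 = -13)
(F + b)² = (-125 - 13)² = (-138)² = 19044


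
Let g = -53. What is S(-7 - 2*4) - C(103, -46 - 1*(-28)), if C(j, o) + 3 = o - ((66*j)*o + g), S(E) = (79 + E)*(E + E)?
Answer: -124316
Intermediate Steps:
S(E) = 2*E*(79 + E) (S(E) = (79 + E)*(2*E) = 2*E*(79 + E))
C(j, o) = 50 + o - 66*j*o (C(j, o) = -3 + (o - ((66*j)*o - 53)) = -3 + (o - (66*j*o - 53)) = -3 + (o - (-53 + 66*j*o)) = -3 + (o + (53 - 66*j*o)) = -3 + (53 + o - 66*j*o) = 50 + o - 66*j*o)
S(-7 - 2*4) - C(103, -46 - 1*(-28)) = 2*(-7 - 2*4)*(79 + (-7 - 2*4)) - (50 + (-46 - 1*(-28)) - 66*103*(-46 - 1*(-28))) = 2*(-7 - 8)*(79 + (-7 - 8)) - (50 + (-46 + 28) - 66*103*(-46 + 28)) = 2*(-15)*(79 - 15) - (50 - 18 - 66*103*(-18)) = 2*(-15)*64 - (50 - 18 + 122364) = -1920 - 1*122396 = -1920 - 122396 = -124316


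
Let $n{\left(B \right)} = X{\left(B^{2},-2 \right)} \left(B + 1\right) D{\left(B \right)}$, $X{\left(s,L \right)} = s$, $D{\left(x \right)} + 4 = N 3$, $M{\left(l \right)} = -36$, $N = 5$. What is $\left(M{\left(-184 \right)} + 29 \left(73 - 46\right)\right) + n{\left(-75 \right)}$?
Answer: $-4578003$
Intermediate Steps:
$D{\left(x \right)} = 11$ ($D{\left(x \right)} = -4 + 5 \cdot 3 = -4 + 15 = 11$)
$n{\left(B \right)} = 11 B^{2} \left(1 + B\right)$ ($n{\left(B \right)} = B^{2} \left(B + 1\right) 11 = B^{2} \left(1 + B\right) 11 = 11 B^{2} \left(1 + B\right)$)
$\left(M{\left(-184 \right)} + 29 \left(73 - 46\right)\right) + n{\left(-75 \right)} = \left(-36 + 29 \left(73 - 46\right)\right) + 11 \left(-75\right)^{2} \left(1 - 75\right) = \left(-36 + 29 \cdot 27\right) + 11 \cdot 5625 \left(-74\right) = \left(-36 + 783\right) - 4578750 = 747 - 4578750 = -4578003$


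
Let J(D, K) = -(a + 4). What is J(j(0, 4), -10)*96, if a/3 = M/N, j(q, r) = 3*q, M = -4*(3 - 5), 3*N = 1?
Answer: -7296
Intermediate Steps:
N = ⅓ (N = (⅓)*1 = ⅓ ≈ 0.33333)
M = 8 (M = -4*(-2) = 8)
a = 72 (a = 3*(8/(⅓)) = 3*(8*3) = 3*24 = 72)
J(D, K) = -76 (J(D, K) = -(72 + 4) = -1*76 = -76)
J(j(0, 4), -10)*96 = -76*96 = -7296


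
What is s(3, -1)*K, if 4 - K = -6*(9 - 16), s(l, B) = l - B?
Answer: -152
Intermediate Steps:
K = -38 (K = 4 - (-6)*(9 - 16) = 4 - (-6)*(-7) = 4 - 1*42 = 4 - 42 = -38)
s(3, -1)*K = (3 - 1*(-1))*(-38) = (3 + 1)*(-38) = 4*(-38) = -152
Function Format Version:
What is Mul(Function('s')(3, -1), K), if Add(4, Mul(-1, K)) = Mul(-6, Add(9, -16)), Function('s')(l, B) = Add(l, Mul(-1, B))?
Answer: -152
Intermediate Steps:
K = -38 (K = Add(4, Mul(-1, Mul(-6, Add(9, -16)))) = Add(4, Mul(-1, Mul(-6, -7))) = Add(4, Mul(-1, 42)) = Add(4, -42) = -38)
Mul(Function('s')(3, -1), K) = Mul(Add(3, Mul(-1, -1)), -38) = Mul(Add(3, 1), -38) = Mul(4, -38) = -152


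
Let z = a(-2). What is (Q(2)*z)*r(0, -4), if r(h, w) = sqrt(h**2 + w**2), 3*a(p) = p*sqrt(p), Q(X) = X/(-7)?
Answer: 16*I*sqrt(2)/21 ≈ 1.0775*I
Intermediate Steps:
Q(X) = -X/7 (Q(X) = X*(-1/7) = -X/7)
a(p) = p**(3/2)/3 (a(p) = (p*sqrt(p))/3 = p**(3/2)/3)
z = -2*I*sqrt(2)/3 (z = (-2)**(3/2)/3 = (-2*I*sqrt(2))/3 = -2*I*sqrt(2)/3 ≈ -0.94281*I)
(Q(2)*z)*r(0, -4) = ((-1/7*2)*(-2*I*sqrt(2)/3))*sqrt(0**2 + (-4)**2) = (-(-4)*I*sqrt(2)/21)*sqrt(0 + 16) = (4*I*sqrt(2)/21)*sqrt(16) = (4*I*sqrt(2)/21)*4 = 16*I*sqrt(2)/21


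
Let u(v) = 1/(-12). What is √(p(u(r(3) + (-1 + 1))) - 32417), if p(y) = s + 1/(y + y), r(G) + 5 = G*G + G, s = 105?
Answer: I*√32318 ≈ 179.77*I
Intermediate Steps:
r(G) = -5 + G + G² (r(G) = -5 + (G*G + G) = -5 + (G² + G) = -5 + (G + G²) = -5 + G + G²)
u(v) = -1/12
p(y) = 105 + 1/(2*y) (p(y) = 105 + 1/(y + y) = 105 + 1/(2*y))
√(p(u(r(3) + (-1 + 1))) - 32417) = √((105 + 1/(2*(-1/12))) - 32417) = √((105 + (½)*(-12)) - 32417) = √((105 - 6) - 32417) = √(99 - 32417) = √(-32318) = I*√32318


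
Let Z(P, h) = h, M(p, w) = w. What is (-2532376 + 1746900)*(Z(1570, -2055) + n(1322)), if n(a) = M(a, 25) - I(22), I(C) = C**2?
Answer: 1974686664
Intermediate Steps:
n(a) = -459 (n(a) = 25 - 1*22**2 = 25 - 1*484 = 25 - 484 = -459)
(-2532376 + 1746900)*(Z(1570, -2055) + n(1322)) = (-2532376 + 1746900)*(-2055 - 459) = -785476*(-2514) = 1974686664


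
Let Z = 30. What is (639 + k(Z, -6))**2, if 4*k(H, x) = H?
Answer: 1671849/4 ≈ 4.1796e+5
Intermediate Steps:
k(H, x) = H/4
(639 + k(Z, -6))**2 = (639 + (1/4)*30)**2 = (639 + 15/2)**2 = (1293/2)**2 = 1671849/4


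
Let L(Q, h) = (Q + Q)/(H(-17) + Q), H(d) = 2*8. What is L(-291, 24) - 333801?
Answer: -91794693/275 ≈ -3.3380e+5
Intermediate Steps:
H(d) = 16
L(Q, h) = 2*Q/(16 + Q) (L(Q, h) = (Q + Q)/(16 + Q) = (2*Q)/(16 + Q) = 2*Q/(16 + Q))
L(-291, 24) - 333801 = 2*(-291)/(16 - 291) - 333801 = 2*(-291)/(-275) - 333801 = 2*(-291)*(-1/275) - 333801 = 582/275 - 333801 = -91794693/275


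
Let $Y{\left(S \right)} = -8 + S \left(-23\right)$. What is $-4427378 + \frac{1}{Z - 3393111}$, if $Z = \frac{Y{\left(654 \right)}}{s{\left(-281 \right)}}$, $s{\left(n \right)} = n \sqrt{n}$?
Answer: $\frac{- 66632038900 \sqrt{281} + 1186198333629035599 i}{- 267923437671 i + 15050 \sqrt{281}} \approx -4.4274 \cdot 10^{6} + 3.7253 \cdot 10^{-9} i$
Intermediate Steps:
$s{\left(n \right)} = n^{\frac{3}{2}}$
$Y{\left(S \right)} = -8 - 23 S$
$Z = - \frac{15050 i \sqrt{281}}{78961}$ ($Z = \frac{-8 - 15042}{\left(-281\right)^{\frac{3}{2}}} = \frac{-8 - 15042}{\left(-281\right) i \sqrt{281}} = - 15050 \frac{i \sqrt{281}}{78961} = - \frac{15050 i \sqrt{281}}{78961} \approx - 3.195 i$)
$-4427378 + \frac{1}{Z - 3393111} = -4427378 + \frac{1}{- \frac{15050 i \sqrt{281}}{78961} - 3393111} = -4427378 + \frac{1}{-3393111 - \frac{15050 i \sqrt{281}}{78961}}$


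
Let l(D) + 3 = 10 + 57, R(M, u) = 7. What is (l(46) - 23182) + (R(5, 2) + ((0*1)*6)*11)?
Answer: -23111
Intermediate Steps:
l(D) = 64 (l(D) = -3 + (10 + 57) = -3 + 67 = 64)
(l(46) - 23182) + (R(5, 2) + ((0*1)*6)*11) = (64 - 23182) + (7 + ((0*1)*6)*11) = -23118 + (7 + (0*6)*11) = -23118 + (7 + 0*11) = -23118 + (7 + 0) = -23118 + 7 = -23111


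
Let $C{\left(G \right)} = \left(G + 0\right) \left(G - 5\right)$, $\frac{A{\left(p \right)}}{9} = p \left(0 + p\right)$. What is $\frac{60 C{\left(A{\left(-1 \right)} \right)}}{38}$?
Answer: $\frac{1080}{19} \approx 56.842$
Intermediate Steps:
$A{\left(p \right)} = 9 p^{2}$ ($A{\left(p \right)} = 9 p \left(0 + p\right) = 9 p p = 9 p^{2}$)
$C{\left(G \right)} = G \left(-5 + G\right)$
$\frac{60 C{\left(A{\left(-1 \right)} \right)}}{38} = \frac{60 \cdot 9 \left(-1\right)^{2} \left(-5 + 9 \left(-1\right)^{2}\right)}{38} = 60 \cdot 9 \cdot 1 \left(-5 + 9 \cdot 1\right) \frac{1}{38} = 60 \cdot 9 \left(-5 + 9\right) \frac{1}{38} = 60 \cdot 9 \cdot 4 \cdot \frac{1}{38} = 60 \cdot 36 \cdot \frac{1}{38} = 2160 \cdot \frac{1}{38} = \frac{1080}{19}$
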